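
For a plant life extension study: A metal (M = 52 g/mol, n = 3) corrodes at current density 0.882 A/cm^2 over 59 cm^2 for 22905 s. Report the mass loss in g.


Apply Faraday's law: m = i*A*t*M / (n*F)
Total charge passed Q = i*A*t = 0.882*59*22905 = 1191930.39 C
m = Q*M/(n*F) = 1191930.39*52/(3*96485) = 214.12786 g

214.12786 g


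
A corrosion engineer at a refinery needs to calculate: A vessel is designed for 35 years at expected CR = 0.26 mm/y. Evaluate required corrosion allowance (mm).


Corrosion allowance = CR × design life
CA = 0.26 * 35 = 9.1 mm

9.1 mm


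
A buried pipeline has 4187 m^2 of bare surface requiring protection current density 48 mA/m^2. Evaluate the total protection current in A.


I = area * current density, then convert mA → A (÷1000)
I = 4187 * 48 / 1000 = 200.98 A

200.98 A


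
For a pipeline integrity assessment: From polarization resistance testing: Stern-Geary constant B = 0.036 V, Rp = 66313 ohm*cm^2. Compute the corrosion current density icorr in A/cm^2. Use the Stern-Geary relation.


Apply the Stern-Geary relation: icorr = B / Rp
icorr = 0.036 / 66313 = 5.429×10^-7 A/cm^2

5.429×10^-7 A/cm^2


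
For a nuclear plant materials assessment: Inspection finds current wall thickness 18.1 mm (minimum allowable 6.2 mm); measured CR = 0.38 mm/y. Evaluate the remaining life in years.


Apply the remaining-life relation: RL = (t_current − t_min) / CR
RL = (18.1 − 6.2) / 0.38 = 11.9 / 0.38 = 31.3 years

31.3 years


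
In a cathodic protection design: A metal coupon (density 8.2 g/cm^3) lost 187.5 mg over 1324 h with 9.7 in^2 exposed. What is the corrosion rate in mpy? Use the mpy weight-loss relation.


Apply the mpy weight-loss relation: CR = 534 * W / (D * A * T)
Numerator: 534 * 187.5 = 100125.0
Denominator: 8.2 * 9.7 * 1324 = 105310.96
CR = 100125.0 / 105310.96 = 0.95076 mpy

0.95076 mpy


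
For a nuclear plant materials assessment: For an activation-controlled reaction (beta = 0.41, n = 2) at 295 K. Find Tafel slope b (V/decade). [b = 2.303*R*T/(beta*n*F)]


Apply the Tafel slope relation: b = 2.303*R*T/(beta*n*F)
Numerator: 2.303 * 8.314 * 295 = 5648.41
Denominator: 0.41 * 2 * 96485 = 79117.7
b = 5648.41 / 79117.7 = 0.071 V/decade

0.071 V/decade


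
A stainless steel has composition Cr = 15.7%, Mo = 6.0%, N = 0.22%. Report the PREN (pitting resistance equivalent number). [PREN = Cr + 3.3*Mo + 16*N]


Apply the PREN formula: PREN = Cr + 3.3*Mo + 16*N
PREN = 15.7 + 3.3*6.0 + 16*0.22
PREN = 15.7 + 19.8 + 3.52 = 39.02

39.02


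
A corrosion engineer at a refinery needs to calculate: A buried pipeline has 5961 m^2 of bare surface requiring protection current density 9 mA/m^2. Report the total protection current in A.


I = area * current density, then convert mA → A (÷1000)
I = 5961 * 9 / 1000 = 53.65 A

53.65 A


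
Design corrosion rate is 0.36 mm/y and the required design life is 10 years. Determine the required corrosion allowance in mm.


Corrosion allowance = CR × design life
CA = 0.36 * 10 = 3.6 mm

3.6 mm


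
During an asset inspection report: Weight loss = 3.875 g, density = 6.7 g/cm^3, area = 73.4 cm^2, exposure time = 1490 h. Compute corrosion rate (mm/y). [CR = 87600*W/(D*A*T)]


Apply the mm/y weight-loss relation: CR = 87600 * W / (D * A * T)
Numerator: 87600 * 3.875 = 339450.0
Denominator: 6.7 * 73.4 * 1490 = 732752.2
CR = 339450.0 / 732752.2 = 0.4633 mm/y

0.4633 mm/y


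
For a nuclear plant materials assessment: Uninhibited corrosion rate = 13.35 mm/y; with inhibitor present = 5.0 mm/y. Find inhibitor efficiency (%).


Apply the inhibitor-efficiency definition: IE = (CR_blank − CR_inh)/CR_blank × 100
IE = (13.35 − 5.0) / 13.35 × 100
IE = 8.35 / 13.35 × 100 = 62.5 %

62.5 %


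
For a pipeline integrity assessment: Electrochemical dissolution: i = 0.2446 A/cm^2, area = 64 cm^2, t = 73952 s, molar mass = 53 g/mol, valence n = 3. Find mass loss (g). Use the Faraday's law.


Apply Faraday's law: m = i*A*t*M / (n*F)
Total charge passed Q = i*A*t = 0.2446*64*73952 = 1157674.1888 C
m = Q*M/(n*F) = 1157674.1888*53/(3*96485) = 211.9733 g

211.9733 g


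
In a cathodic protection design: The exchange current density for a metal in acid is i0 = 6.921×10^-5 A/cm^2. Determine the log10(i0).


i0 = 6.921×10^-5 A/cm^2
log10(i0) = -4.16

-4.16


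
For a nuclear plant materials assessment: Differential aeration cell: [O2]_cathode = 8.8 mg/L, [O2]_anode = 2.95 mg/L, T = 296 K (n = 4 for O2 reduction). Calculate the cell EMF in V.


Apply the Nernst concentration-cell relation: E = (RT/nF)*ln(C_cathode/C_anode)
RT/nF = 8.314*296/(4*96485) = 0.00637649 V
ln(8.8/2.95) = 1.09295
E = 0.00637649 * 1.09295 = 0.00697 V

0.00697 V


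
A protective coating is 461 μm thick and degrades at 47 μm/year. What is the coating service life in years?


Service life = thickness / degradation rate
Life = 461 / 47 = 9.8 years

9.8 years


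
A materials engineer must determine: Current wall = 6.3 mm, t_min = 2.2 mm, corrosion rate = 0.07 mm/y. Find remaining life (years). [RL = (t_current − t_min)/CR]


Apply the remaining-life relation: RL = (t_current − t_min) / CR
RL = (6.3 − 2.2) / 0.07 = 4.1 / 0.07 = 58.6 years

58.6 years


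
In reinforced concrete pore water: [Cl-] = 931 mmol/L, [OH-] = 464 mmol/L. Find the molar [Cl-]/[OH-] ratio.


Threshold parameter = [Cl-] / [OH-] (molar basis; both in mmol/L, so units cancel)
Ratio = 931 / 464 = 2.01

2.01


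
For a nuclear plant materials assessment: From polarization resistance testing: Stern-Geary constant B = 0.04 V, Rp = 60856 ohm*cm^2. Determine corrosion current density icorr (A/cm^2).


Apply the Stern-Geary relation: icorr = B / Rp
icorr = 0.04 / 60856 = 6.573×10^-7 A/cm^2

6.573×10^-7 A/cm^2


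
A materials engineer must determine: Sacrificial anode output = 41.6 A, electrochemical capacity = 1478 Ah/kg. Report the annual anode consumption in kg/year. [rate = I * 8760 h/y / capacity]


Annual consumption = current * hours per year / capacity
Rate = 41.6 * 8760 / 1478 = 246.6 kg/year

246.6 kg/year


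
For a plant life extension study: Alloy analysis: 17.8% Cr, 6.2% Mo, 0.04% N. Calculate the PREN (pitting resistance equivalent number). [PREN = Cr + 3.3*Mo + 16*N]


Apply the PREN formula: PREN = Cr + 3.3*Mo + 16*N
PREN = 17.8 + 3.3*6.2 + 16*0.04
PREN = 17.8 + 20.46 + 0.64 = 38.9

38.9


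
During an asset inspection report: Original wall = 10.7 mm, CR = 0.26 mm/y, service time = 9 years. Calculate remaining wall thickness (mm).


Remaining wall = original − CR × time
t = 10.7 − 0.26*9 = 10.7 − 2.34 = 8.36 mm

8.36 mm


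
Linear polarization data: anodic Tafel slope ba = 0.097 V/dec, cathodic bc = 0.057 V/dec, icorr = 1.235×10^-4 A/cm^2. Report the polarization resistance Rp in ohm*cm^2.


Apply the Stern-Geary equation: Rp = ba*bc / (2.303*icorr*(ba+bc))
ba*bc = 0.097*0.057 = 0.005529
ba+bc = 0.154; 2.303*icorr*(ba+bc) = 2.303*1.235×10^-4*0.154 = 4.3800757×10^-5
Rp = 0.005529 / 4.3800757×10^-5 = 126.2 ohm*cm^2

126.2 ohm*cm^2


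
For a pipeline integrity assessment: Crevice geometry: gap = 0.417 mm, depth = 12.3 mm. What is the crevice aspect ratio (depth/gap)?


Aspect ratio = depth / gap
Ratio = 12.3 / 0.417 = 29.5

29.5


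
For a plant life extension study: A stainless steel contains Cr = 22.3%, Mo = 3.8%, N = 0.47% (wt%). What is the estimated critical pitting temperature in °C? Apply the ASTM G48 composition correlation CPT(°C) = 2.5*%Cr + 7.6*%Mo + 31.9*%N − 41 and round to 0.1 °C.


Apply the ASTM G48 empirical CPT estimate: CPT(°C) = 2.5*%Cr + 7.6*%Mo + 31.9*%N − 41
2.5*22.3 = 55.75; 7.6*3.8 = 28.88; 31.9*0.47 = 14.993
CPT = 55.75 + 28.88 + 14.993 − 41 = 58.623 °C
Rounded to 0.1 °C: CPT ≈ 58.6 °C

58.6 °C


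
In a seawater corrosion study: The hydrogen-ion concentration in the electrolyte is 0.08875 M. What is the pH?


pH = −log10[H+]
pH = −log10(0.08875) = 1.05

1.05


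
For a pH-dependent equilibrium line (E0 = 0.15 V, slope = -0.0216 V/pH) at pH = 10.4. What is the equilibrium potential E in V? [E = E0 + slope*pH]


Apply the Pourbaix line equation: E = E0 + slope*pH
E = 0.15 + (-0.0216)*10.4 = 0.15 + (-0.22464) = -0.07464 V
Rounded to 4 decimal places: E = -0.0746 V

-0.0746 V


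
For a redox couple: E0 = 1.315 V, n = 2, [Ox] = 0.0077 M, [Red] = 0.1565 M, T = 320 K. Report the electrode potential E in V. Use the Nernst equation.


Apply the Nernst equation: E = E0 + (RT/nF)*ln([Ox]/[Red])
Step 1: RT/nF = 8.314*320/(2*96485) = 0.01378701 V
Step 2: [Ox]/[Red] = 0.0077/0.1565 = 0.049201
Step 3: ln(0.049201) = -3.011841
Step 4: correction = 0.01378701 * -3.011841 = -0.042 V
E = 1.315 + -0.042 = 1.273 V

1.273 V


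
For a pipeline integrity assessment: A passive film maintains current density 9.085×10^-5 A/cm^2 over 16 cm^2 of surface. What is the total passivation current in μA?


I = i_pass * A, then convert A → μA (×10^6)
I = 9.085×10^-5 * 16 * 10^6 = 1453.6 μA

1453.6 μA


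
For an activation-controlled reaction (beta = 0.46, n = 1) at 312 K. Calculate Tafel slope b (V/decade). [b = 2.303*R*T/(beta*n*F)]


Apply the Tafel slope relation: b = 2.303*R*T/(beta*n*F)
Numerator: 2.303 * 8.314 * 312 = 5973.91
Denominator: 0.46 * 1 * 96485 = 44383.1
b = 5973.91 / 44383.1 = 0.1346 V/decade

0.1346 V/decade


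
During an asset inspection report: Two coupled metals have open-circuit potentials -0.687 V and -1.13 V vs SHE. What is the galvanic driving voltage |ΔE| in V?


Driving voltage is the absolute potential difference.
|ΔE| = |-0.687 − (-1.13)| = 0.443 V

0.443 V


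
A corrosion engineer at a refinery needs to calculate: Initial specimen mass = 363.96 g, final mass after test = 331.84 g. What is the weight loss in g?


Weight loss = initial − final
WL = 363.96 − 331.84 = 32.12 g

32.12 g


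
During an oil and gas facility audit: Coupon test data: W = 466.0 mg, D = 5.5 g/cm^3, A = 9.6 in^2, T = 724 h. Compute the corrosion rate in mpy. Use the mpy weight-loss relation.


Apply the mpy weight-loss relation: CR = 534 * W / (D * A * T)
Numerator: 534 * 466.0 = 248844.0
Denominator: 5.5 * 9.6 * 724 = 38227.2
CR = 248844.0 / 38227.2 = 6.5096 mpy

6.5096 mpy


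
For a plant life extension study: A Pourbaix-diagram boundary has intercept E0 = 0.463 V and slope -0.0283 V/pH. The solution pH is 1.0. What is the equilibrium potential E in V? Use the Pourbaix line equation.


Apply the Pourbaix line equation: E = E0 + slope*pH
E = 0.463 + (-0.0283)*1.0 = 0.463 + (-0.0283) = 0.4347 V
Rounded to 3 decimal places: E = 0.435 V

0.435 V


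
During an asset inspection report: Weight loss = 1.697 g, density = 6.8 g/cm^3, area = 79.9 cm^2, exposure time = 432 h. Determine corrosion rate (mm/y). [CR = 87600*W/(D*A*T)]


Apply the mm/y weight-loss relation: CR = 87600 * W / (D * A * T)
Numerator: 87600 * 1.697 = 148657.2
Denominator: 6.8 * 79.9 * 432 = 234714.24
CR = 148657.2 / 234714.24 = 0.633354 mm/y

0.633354 mm/y


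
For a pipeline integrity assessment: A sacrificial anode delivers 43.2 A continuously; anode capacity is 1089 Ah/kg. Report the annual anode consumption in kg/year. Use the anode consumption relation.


Annual consumption = current * hours per year / capacity
Rate = 43.2 * 8760 / 1089 = 347.5 kg/year

347.5 kg/year


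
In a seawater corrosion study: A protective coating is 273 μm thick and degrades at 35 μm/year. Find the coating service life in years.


Service life = thickness / degradation rate
Life = 273 / 35 = 7.8 years

7.8 years


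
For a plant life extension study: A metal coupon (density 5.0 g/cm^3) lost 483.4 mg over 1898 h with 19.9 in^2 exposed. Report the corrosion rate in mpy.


Apply the mpy weight-loss relation: CR = 534 * W / (D * A * T)
Numerator: 534 * 483.4 = 258135.6
Denominator: 5.0 * 19.9 * 1898 = 188851.0
CR = 258135.6 / 188851.0 = 1.3669 mpy

1.3669 mpy


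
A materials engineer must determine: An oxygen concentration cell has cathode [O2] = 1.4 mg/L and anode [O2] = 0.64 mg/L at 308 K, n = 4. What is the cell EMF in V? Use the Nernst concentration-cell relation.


Apply the Nernst concentration-cell relation: E = (RT/nF)*ln(C_cathode/C_anode)
RT/nF = 8.314*308/(4*96485) = 0.006635 V
ln(1.4/0.64) = 0.78276
E = 0.006635 * 0.78276 = 0.00519 V

0.00519 V


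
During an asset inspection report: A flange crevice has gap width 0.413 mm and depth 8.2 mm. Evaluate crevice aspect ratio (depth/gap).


Aspect ratio = depth / gap
Ratio = 8.2 / 0.413 = 19.9

19.9


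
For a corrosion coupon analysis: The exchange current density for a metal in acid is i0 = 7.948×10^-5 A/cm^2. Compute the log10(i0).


i0 = 7.948×10^-5 A/cm^2
log10(i0) = -4.1

-4.1


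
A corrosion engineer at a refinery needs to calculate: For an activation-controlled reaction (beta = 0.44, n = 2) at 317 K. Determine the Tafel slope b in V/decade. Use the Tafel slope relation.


Apply the Tafel slope relation: b = 2.303*R*T/(beta*n*F)
Numerator: 2.303 * 8.314 * 317 = 6069.64
Denominator: 0.44 * 2 * 96485 = 84906.8
b = 6069.64 / 84906.8 = 0.0715 V/decade

0.0715 V/decade


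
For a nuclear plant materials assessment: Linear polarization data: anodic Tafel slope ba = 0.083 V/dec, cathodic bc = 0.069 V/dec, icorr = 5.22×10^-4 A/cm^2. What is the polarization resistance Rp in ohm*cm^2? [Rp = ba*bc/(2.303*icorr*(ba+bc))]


Apply the Stern-Geary equation: Rp = ba*bc / (2.303*icorr*(ba+bc))
ba*bc = 0.083*0.069 = 0.005727
ba+bc = 0.152; 2.303*icorr*(ba+bc) = 2.303*5.22×10^-4*0.152 = 1.8272923×10^-4
Rp = 0.005727 / 1.8272923×10^-4 = 31.3 ohm*cm^2

31.3 ohm*cm^2


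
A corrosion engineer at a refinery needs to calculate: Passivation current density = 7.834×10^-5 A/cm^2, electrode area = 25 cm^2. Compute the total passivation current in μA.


I = i_pass * A, then convert A → μA (×10^6)
I = 7.834×10^-5 * 25 * 10^6 = 1958.5 μA

1958.5 μA


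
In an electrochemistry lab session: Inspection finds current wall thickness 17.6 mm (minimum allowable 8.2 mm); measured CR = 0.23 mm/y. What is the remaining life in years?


Apply the remaining-life relation: RL = (t_current − t_min) / CR
RL = (17.6 − 8.2) / 0.23 = 9.4 / 0.23 = 40.9 years

40.9 years


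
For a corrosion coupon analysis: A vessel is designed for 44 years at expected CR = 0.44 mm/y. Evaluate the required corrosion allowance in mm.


Corrosion allowance = CR × design life
CA = 0.44 * 44 = 19.36 mm

19.36 mm


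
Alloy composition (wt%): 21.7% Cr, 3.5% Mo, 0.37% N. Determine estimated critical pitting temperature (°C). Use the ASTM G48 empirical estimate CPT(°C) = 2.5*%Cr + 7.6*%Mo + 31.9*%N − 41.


Apply the ASTM G48 empirical CPT estimate: CPT(°C) = 2.5*%Cr + 7.6*%Mo + 31.9*%N − 41
2.5*21.7 = 54.25; 7.6*3.5 = 26.6; 31.9*0.37 = 11.803
CPT = 54.25 + 26.6 + 11.803 − 41 = 51.653 °C
Rounded to 0.1 °C: CPT ≈ 51.7 °C

51.7 °C


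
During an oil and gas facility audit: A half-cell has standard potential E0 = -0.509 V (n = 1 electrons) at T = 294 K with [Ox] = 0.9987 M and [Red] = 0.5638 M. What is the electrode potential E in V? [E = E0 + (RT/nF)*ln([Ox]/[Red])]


Apply the Nernst equation: E = E0 + (RT/nF)*ln([Ox]/[Red])
Step 1: RT/nF = 8.314*294/(1*96485) = 0.02533364 V
Step 2: [Ox]/[Red] = 0.9987/0.5638 = 1.771373
Step 3: ln(1.771373) = 0.571755
Step 4: correction = 0.02533364 * 0.571755 = 0.0145 V
E = -0.509 + 0.0145 = -0.4945 V

-0.4945 V


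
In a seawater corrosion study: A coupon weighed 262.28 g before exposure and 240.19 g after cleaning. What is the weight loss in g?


Weight loss = initial − final
WL = 262.28 − 240.19 = 22.09 g

22.09 g


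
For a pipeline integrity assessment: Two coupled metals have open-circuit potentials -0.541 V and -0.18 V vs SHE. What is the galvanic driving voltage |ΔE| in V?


Driving voltage is the absolute potential difference.
|ΔE| = |-0.541 − (-0.18)| = 0.361 V

0.361 V


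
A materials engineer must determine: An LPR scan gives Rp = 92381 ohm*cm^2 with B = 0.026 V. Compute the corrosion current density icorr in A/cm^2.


Apply the Stern-Geary relation: icorr = B / Rp
icorr = 0.026 / 92381 = 2.814×10^-7 A/cm^2

2.814×10^-7 A/cm^2


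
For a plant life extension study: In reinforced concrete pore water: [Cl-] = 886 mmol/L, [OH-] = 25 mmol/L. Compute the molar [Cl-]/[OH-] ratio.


Threshold parameter = [Cl-] / [OH-] (molar basis; both in mmol/L, so units cancel)
Ratio = 886 / 25 = 35.44

35.44


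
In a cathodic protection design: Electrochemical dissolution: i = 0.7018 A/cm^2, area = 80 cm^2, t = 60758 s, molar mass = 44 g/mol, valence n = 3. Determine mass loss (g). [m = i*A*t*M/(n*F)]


Apply Faraday's law: m = i*A*t*M / (n*F)
Total charge passed Q = i*A*t = 0.7018*80*60758 = 3411197.152 C
m = Q*M/(n*F) = 3411197.152*44/(3*96485) = 518.535 g

518.535 g


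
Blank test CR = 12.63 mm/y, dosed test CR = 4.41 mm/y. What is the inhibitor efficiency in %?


Apply the inhibitor-efficiency definition: IE = (CR_blank − CR_inh)/CR_blank × 100
IE = (12.63 − 4.41) / 12.63 × 100
IE = 8.22 / 12.63 × 100 = 65.1 %

65.1 %


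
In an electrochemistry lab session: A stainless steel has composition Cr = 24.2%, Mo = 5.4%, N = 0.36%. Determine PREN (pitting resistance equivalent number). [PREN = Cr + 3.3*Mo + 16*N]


Apply the PREN formula: PREN = Cr + 3.3*Mo + 16*N
PREN = 24.2 + 3.3*5.4 + 16*0.36
PREN = 24.2 + 17.82 + 5.76 = 47.78

47.78


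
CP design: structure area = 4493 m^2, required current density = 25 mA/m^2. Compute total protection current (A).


I = area * current density, then convert mA → A (÷1000)
I = 4493 * 25 / 1000 = 112.33 A

112.33 A


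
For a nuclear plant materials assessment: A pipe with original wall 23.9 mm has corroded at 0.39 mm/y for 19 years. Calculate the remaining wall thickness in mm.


Remaining wall = original − CR × time
t = 23.9 − 0.39*19 = 23.9 − 7.41 = 16.49 mm

16.49 mm


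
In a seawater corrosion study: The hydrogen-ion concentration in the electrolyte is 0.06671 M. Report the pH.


pH = −log10[H+]
pH = −log10(0.06671) = 1.18

1.18


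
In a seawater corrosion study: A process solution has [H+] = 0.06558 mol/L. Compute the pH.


pH = −log10[H+]
pH = −log10(0.06558) = 1.18

1.18


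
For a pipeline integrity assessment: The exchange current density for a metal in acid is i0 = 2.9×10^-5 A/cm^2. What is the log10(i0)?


i0 = 2.9×10^-5 A/cm^2
log10(i0) = -4.538

-4.538


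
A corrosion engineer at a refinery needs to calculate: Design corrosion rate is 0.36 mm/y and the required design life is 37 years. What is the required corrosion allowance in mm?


Corrosion allowance = CR × design life
CA = 0.36 * 37 = 13.32 mm

13.32 mm


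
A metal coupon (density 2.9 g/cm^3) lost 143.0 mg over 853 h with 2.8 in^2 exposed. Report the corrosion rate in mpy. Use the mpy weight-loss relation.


Apply the mpy weight-loss relation: CR = 534 * W / (D * A * T)
Numerator: 534 * 143.0 = 76362.0
Denominator: 2.9 * 2.8 * 853 = 6926.36
CR = 76362.0 / 6926.36 = 11.02484 mpy

11.02484 mpy


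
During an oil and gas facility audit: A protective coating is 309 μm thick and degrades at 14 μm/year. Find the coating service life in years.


Service life = thickness / degradation rate
Life = 309 / 14 = 22.1 years

22.1 years


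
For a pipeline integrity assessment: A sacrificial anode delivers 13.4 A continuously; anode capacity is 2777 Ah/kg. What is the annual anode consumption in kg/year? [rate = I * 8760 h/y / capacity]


Annual consumption = current * hours per year / capacity
Rate = 13.4 * 8760 / 2777 = 42.3 kg/year

42.3 kg/year


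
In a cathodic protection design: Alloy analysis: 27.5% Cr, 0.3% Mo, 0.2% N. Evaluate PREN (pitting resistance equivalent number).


Apply the PREN formula: PREN = Cr + 3.3*Mo + 16*N
PREN = 27.5 + 3.3*0.3 + 16*0.2
PREN = 27.5 + 0.99 + 3.2 = 31.69

31.69


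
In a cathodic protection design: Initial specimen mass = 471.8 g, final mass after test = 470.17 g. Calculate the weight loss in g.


Weight loss = initial − final
WL = 471.8 − 470.17 = 1.63 g

1.63 g


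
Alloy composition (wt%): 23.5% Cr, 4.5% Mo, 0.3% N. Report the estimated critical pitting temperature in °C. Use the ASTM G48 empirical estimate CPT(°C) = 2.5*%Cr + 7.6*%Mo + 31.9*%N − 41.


Apply the ASTM G48 empirical CPT estimate: CPT(°C) = 2.5*%Cr + 7.6*%Mo + 31.9*%N − 41
2.5*23.5 = 58.75; 7.6*4.5 = 34.2; 31.9*0.3 = 9.57
CPT = 58.75 + 34.2 + 9.57 − 41 = 61.52 °C
Rounded to 0.1 °C: CPT ≈ 61.5 °C

61.5 °C


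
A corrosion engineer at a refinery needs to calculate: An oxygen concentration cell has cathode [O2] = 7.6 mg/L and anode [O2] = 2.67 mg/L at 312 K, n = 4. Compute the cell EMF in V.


Apply the Nernst concentration-cell relation: E = (RT/nF)*ln(C_cathode/C_anode)
RT/nF = 8.314*312/(4*96485) = 0.00672117 V
ln(7.6/2.67) = 1.04607
E = 0.00672117 * 1.04607 = 0.00703 V

0.00703 V


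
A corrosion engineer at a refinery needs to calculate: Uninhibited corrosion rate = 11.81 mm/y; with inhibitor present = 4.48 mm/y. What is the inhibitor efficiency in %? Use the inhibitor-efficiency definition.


Apply the inhibitor-efficiency definition: IE = (CR_blank − CR_inh)/CR_blank × 100
IE = (11.81 − 4.48) / 11.81 × 100
IE = 7.33 / 11.81 × 100 = 62.1 %

62.1 %


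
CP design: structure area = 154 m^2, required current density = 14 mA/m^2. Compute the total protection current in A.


I = area * current density, then convert mA → A (÷1000)
I = 154 * 14 / 1000 = 2.16 A

2.16 A


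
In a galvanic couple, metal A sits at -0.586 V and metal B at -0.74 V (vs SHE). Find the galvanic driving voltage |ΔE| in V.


Driving voltage is the absolute potential difference.
|ΔE| = |-0.586 − (-0.74)| = 0.154 V

0.154 V


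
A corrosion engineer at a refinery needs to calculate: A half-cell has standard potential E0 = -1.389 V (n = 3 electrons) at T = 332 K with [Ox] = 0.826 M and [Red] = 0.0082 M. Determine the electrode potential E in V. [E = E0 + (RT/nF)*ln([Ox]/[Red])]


Apply the Nernst equation: E = E0 + (RT/nF)*ln([Ox]/[Red])
Step 1: RT/nF = 8.314*332/(3*96485) = 0.00953602 V
Step 2: [Ox]/[Red] = 0.826/0.0082 = 100.731707
Step 3: ln(100.731707) = 4.612461
Step 4: correction = 0.00953602 * 4.612461 = 0.044 V
E = -1.389 + 0.044 = -1.345 V

-1.345 V


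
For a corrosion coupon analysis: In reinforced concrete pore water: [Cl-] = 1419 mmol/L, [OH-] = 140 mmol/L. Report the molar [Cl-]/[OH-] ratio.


Threshold parameter = [Cl-] / [OH-] (molar basis; both in mmol/L, so units cancel)
Ratio = 1419 / 140 = 10.14

10.14


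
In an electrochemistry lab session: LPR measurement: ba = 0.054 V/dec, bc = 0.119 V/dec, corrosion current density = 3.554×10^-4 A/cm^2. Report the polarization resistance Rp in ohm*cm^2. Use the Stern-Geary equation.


Apply the Stern-Geary equation: Rp = ba*bc / (2.303*icorr*(ba+bc))
ba*bc = 0.054*0.119 = 0.006426
ba+bc = 0.173; 2.303*icorr*(ba+bc) = 2.303*3.554×10^-4*0.173 = 1.4159811×10^-4
Rp = 0.006426 / 1.4159811×10^-4 = 45.38 ohm*cm^2

45.38 ohm*cm^2


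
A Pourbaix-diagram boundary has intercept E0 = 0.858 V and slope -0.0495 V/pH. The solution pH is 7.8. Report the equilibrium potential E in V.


Apply the Pourbaix line equation: E = E0 + slope*pH
E = 0.858 + (-0.0495)*7.8 = 0.858 + (-0.3861) = 0.4719 V
Rounded to 3 decimal places: E = 0.472 V

0.472 V


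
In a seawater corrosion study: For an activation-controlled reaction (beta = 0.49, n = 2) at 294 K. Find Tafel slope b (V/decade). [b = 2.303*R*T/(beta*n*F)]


Apply the Tafel slope relation: b = 2.303*R*T/(beta*n*F)
Numerator: 2.303 * 8.314 * 294 = 5629.26
Denominator: 0.49 * 2 * 96485 = 94555.3
b = 5629.26 / 94555.3 = 0.06 V/decade

0.06 V/decade


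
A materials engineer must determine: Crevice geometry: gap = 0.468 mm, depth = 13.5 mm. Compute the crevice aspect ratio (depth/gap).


Aspect ratio = depth / gap
Ratio = 13.5 / 0.468 = 28.8

28.8


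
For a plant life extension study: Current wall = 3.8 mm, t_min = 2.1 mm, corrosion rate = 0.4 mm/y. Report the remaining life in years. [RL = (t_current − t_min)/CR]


Apply the remaining-life relation: RL = (t_current − t_min) / CR
RL = (3.8 − 2.1) / 0.4 = 1.7 / 0.4 = 4.3 years

4.3 years


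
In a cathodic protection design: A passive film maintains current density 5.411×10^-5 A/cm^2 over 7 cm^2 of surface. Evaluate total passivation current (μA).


I = i_pass * A, then convert A → μA (×10^6)
I = 5.411×10^-5 * 7 * 10^6 = 378.77 μA

378.77 μA


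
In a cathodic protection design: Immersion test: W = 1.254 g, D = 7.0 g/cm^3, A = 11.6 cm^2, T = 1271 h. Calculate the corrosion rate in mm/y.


Apply the mm/y weight-loss relation: CR = 87600 * W / (D * A * T)
Numerator: 87600 * 1.254 = 109850.4
Denominator: 7.0 * 11.6 * 1271 = 103205.2
CR = 109850.4 / 103205.2 = 1.0644 mm/y

1.0644 mm/y


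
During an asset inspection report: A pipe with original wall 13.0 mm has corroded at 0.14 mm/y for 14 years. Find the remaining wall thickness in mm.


Remaining wall = original − CR × time
t = 13.0 − 0.14*14 = 13.0 − 1.96 = 11.04 mm

11.04 mm


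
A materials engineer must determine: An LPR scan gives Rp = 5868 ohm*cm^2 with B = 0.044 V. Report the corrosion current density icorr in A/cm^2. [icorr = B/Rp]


Apply the Stern-Geary relation: icorr = B / Rp
icorr = 0.044 / 5868 = 7.498×10^-6 A/cm^2

7.498×10^-6 A/cm^2


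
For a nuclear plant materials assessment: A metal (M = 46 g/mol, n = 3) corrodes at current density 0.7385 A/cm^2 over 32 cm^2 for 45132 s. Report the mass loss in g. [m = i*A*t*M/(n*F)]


Apply Faraday's law: m = i*A*t*M / (n*F)
Total charge passed Q = i*A*t = 0.7385*32*45132 = 1066559.424 C
m = Q*M/(n*F) = 1066559.424*46/(3*96485) = 169.4969 g

169.4969 g


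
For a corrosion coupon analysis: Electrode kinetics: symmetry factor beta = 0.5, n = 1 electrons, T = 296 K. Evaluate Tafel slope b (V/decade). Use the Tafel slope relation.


Apply the Tafel slope relation: b = 2.303*R*T/(beta*n*F)
Numerator: 2.303 * 8.314 * 296 = 5667.55
Denominator: 0.5 * 1 * 96485 = 48242.5
b = 5667.55 / 48242.5 = 0.1175 V/decade

0.1175 V/decade


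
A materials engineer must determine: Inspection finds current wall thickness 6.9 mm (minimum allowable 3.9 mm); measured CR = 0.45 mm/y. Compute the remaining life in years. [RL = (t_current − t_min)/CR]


Apply the remaining-life relation: RL = (t_current − t_min) / CR
RL = (6.9 − 3.9) / 0.45 = 3.0 / 0.45 = 6.7 years

6.7 years


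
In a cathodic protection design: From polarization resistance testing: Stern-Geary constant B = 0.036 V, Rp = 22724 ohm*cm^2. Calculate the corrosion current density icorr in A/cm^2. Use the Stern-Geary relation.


Apply the Stern-Geary relation: icorr = B / Rp
icorr = 0.036 / 22724 = 1.584×10^-6 A/cm^2

1.584×10^-6 A/cm^2


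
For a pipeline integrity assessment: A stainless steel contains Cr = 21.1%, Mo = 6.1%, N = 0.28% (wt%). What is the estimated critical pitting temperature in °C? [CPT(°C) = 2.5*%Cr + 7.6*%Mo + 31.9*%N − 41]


Apply the ASTM G48 empirical CPT estimate: CPT(°C) = 2.5*%Cr + 7.6*%Mo + 31.9*%N − 41
2.5*21.1 = 52.75; 7.6*6.1 = 46.36; 31.9*0.28 = 8.932
CPT = 52.75 + 46.36 + 8.932 − 41 = 67.042 °C
Rounded to 0.1 °C: CPT ≈ 67.0 °C

67.0 °C


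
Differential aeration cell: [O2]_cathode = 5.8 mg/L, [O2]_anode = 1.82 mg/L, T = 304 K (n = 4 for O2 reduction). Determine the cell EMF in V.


Apply the Nernst concentration-cell relation: E = (RT/nF)*ln(C_cathode/C_anode)
RT/nF = 8.314*304/(4*96485) = 0.00654883 V
ln(5.8/1.82) = 1.15902
E = 0.00654883 * 1.15902 = 0.00759 V

0.00759 V


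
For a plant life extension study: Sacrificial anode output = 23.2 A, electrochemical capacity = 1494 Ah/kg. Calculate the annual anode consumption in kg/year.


Annual consumption = current * hours per year / capacity
Rate = 23.2 * 8760 / 1494 = 136.0 kg/year

136.0 kg/year


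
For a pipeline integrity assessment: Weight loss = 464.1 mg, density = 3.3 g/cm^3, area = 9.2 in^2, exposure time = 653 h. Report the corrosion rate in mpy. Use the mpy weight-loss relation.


Apply the mpy weight-loss relation: CR = 534 * W / (D * A * T)
Numerator: 534 * 464.1 = 247829.4
Denominator: 3.3 * 9.2 * 653 = 19825.08
CR = 247829.4 / 19825.08 = 12.5008 mpy

12.5008 mpy


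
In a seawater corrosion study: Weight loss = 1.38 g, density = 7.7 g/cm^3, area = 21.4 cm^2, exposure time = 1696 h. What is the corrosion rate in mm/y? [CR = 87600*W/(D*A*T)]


Apply the mm/y weight-loss relation: CR = 87600 * W / (D * A * T)
Numerator: 87600 * 1.38 = 120888.0
Denominator: 7.7 * 21.4 * 1696 = 279466.88
CR = 120888.0 / 279466.88 = 0.4326 mm/y

0.4326 mm/y


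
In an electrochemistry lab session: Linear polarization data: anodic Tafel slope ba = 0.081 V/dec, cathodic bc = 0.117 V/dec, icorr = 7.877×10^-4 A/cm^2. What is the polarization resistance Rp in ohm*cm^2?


Apply the Stern-Geary equation: Rp = ba*bc / (2.303*icorr*(ba+bc))
ba*bc = 0.081*0.117 = 0.009477
ba+bc = 0.198; 2.303*icorr*(ba+bc) = 2.303*7.877×10^-4*0.198 = 3.5918647×10^-4
Rp = 0.009477 / 3.5918647×10^-4 = 26.38 ohm*cm^2

26.38 ohm*cm^2


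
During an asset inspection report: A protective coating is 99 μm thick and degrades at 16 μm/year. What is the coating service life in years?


Service life = thickness / degradation rate
Life = 99 / 16 = 6.2 years

6.2 years


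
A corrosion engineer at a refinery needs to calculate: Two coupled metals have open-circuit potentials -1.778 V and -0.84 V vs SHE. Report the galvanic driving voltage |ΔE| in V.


Driving voltage is the absolute potential difference.
|ΔE| = |-1.778 − (-0.84)| = 0.938 V

0.938 V


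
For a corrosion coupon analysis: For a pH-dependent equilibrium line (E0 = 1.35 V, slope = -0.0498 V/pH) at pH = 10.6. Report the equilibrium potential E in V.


Apply the Pourbaix line equation: E = E0 + slope*pH
E = 1.35 + (-0.0498)*10.6 = 1.35 + (-0.52788) = 0.82212 V
Rounded to 3 decimal places: E = 0.822 V

0.822 V


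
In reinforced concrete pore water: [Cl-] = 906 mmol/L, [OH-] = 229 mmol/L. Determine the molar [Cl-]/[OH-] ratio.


Threshold parameter = [Cl-] / [OH-] (molar basis; both in mmol/L, so units cancel)
Ratio = 906 / 229 = 3.96

3.96


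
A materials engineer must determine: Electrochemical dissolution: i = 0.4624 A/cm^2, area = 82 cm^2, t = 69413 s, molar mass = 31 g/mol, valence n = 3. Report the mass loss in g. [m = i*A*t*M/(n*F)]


Apply Faraday's law: m = i*A*t*M / (n*F)
Total charge passed Q = i*A*t = 0.4624*82*69413 = 2631918.8384 C
m = Q*M/(n*F) = 2631918.8384*31/(3*96485) = 281.87277 g

281.87277 g


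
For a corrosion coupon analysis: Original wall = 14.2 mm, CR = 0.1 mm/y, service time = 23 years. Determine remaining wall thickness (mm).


Remaining wall = original − CR × time
t = 14.2 − 0.1*23 = 14.2 − 2.3 = 11.9 mm

11.9 mm


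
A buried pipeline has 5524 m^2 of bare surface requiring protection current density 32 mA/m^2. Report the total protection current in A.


I = area * current density, then convert mA → A (÷1000)
I = 5524 * 32 / 1000 = 176.77 A

176.77 A


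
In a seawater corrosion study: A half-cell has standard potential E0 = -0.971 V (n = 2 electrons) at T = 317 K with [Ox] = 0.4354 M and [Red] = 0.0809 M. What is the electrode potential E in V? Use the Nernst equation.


Apply the Nernst equation: E = E0 + (RT/nF)*ln([Ox]/[Red])
Step 1: RT/nF = 8.314*317/(2*96485) = 0.01365776 V
Step 2: [Ox]/[Red] = 0.4354/0.0809 = 5.381953
Step 3: ln(5.381953) = 1.683051
Step 4: correction = 0.01365776 * 1.683051 = 0.023 V
E = -0.971 + 0.023 = -0.948 V

-0.948 V


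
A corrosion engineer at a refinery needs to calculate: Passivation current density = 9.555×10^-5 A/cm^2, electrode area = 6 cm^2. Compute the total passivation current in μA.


I = i_pass * A, then convert A → μA (×10^6)
I = 9.555×10^-5 * 6 * 10^6 = 573.3 μA

573.3 μA


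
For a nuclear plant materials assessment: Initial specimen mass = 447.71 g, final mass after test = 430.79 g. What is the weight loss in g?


Weight loss = initial − final
WL = 447.71 − 430.79 = 16.92 g

16.92 g


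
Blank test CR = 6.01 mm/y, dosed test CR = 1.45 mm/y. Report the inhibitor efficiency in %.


Apply the inhibitor-efficiency definition: IE = (CR_blank − CR_inh)/CR_blank × 100
IE = (6.01 − 1.45) / 6.01 × 100
IE = 4.56 / 6.01 × 100 = 75.9 %

75.9 %


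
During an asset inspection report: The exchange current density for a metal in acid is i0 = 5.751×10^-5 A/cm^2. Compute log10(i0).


i0 = 5.751×10^-5 A/cm^2
log10(i0) = -4.24

-4.24


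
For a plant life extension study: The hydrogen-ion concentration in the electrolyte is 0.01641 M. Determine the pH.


pH = −log10[H+]
pH = −log10(0.01641) = 1.78

1.78


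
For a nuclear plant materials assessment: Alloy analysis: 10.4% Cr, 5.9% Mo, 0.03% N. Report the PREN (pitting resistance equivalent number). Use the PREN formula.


Apply the PREN formula: PREN = Cr + 3.3*Mo + 16*N
PREN = 10.4 + 3.3*5.9 + 16*0.03
PREN = 10.4 + 19.47 + 0.48 = 30.35

30.35


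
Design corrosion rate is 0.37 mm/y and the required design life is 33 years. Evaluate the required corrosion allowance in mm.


Corrosion allowance = CR × design life
CA = 0.37 * 33 = 12.21 mm

12.21 mm


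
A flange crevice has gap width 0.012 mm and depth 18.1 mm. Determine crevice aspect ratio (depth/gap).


Aspect ratio = depth / gap
Ratio = 18.1 / 0.012 = 1508.3

1508.3


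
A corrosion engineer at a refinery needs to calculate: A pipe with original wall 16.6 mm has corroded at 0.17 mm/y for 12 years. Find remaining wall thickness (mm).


Remaining wall = original − CR × time
t = 16.6 − 0.17*12 = 16.6 − 2.04 = 14.56 mm

14.56 mm


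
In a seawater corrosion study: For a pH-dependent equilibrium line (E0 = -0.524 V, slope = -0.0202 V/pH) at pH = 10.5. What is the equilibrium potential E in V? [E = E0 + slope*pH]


Apply the Pourbaix line equation: E = E0 + slope*pH
E = -0.524 + (-0.0202)*10.5 = -0.524 + (-0.2121) = -0.7361 V
Rounded to 3 decimal places: E = -0.736 V

-0.736 V


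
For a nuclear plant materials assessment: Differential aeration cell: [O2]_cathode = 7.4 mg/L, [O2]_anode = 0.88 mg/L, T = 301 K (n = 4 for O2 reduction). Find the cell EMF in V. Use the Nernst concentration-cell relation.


Apply the Nernst concentration-cell relation: E = (RT/nF)*ln(C_cathode/C_anode)
RT/nF = 8.314*301/(4*96485) = 0.0064842 V
ln(7.4/0.88) = 2.12931
E = 0.0064842 * 2.12931 = 0.01381 V

0.01381 V


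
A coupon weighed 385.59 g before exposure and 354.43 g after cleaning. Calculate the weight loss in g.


Weight loss = initial − final
WL = 385.59 − 354.43 = 31.16 g

31.16 g


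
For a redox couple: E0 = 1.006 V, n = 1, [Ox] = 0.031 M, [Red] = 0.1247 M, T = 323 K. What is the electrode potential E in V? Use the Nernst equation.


Apply the Nernst equation: E = E0 + (RT/nF)*ln([Ox]/[Red])
Step 1: RT/nF = 8.314*323/(1*96485) = 0.02783253 V
Step 2: [Ox]/[Red] = 0.031/0.1247 = 0.248597
Step 3: ln(0.248597) = -1.391922
Step 4: correction = 0.02783253 * -1.391922 = -0.0387 V
E = 1.006 + -0.0387 = 0.9673 V

0.9673 V


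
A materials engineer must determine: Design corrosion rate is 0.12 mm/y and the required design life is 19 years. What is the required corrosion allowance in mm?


Corrosion allowance = CR × design life
CA = 0.12 * 19 = 2.28 mm

2.28 mm


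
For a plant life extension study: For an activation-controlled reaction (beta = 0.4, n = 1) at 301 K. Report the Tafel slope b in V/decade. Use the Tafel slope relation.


Apply the Tafel slope relation: b = 2.303*R*T/(beta*n*F)
Numerator: 2.303 * 8.314 * 301 = 5763.29
Denominator: 0.4 * 1 * 96485 = 38594.0
b = 5763.29 / 38594.0 = 0.1493 V/decade

0.1493 V/decade


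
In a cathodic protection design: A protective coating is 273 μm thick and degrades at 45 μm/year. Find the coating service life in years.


Service life = thickness / degradation rate
Life = 273 / 45 = 6.1 years

6.1 years


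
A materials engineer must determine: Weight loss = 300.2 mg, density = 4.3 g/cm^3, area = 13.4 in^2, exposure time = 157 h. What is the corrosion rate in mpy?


Apply the mpy weight-loss relation: CR = 534 * W / (D * A * T)
Numerator: 534 * 300.2 = 160306.8
Denominator: 4.3 * 13.4 * 157 = 9046.34
CR = 160306.8 / 9046.34 = 17.72063 mpy

17.72063 mpy


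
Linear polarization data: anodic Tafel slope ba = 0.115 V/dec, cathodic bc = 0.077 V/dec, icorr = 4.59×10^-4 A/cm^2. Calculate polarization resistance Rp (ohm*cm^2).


Apply the Stern-Geary equation: Rp = ba*bc / (2.303*icorr*(ba+bc))
ba*bc = 0.115*0.077 = 0.008855
ba+bc = 0.192; 2.303*icorr*(ba+bc) = 2.303*4.59×10^-4*0.192 = 2.0295878×10^-4
Rp = 0.008855 / 2.0295878×10^-4 = 43.6 ohm*cm^2

43.6 ohm*cm^2


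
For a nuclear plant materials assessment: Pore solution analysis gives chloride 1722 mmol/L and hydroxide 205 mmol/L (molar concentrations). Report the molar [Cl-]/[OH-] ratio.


Threshold parameter = [Cl-] / [OH-] (molar basis; both in mmol/L, so units cancel)
Ratio = 1722 / 205 = 8.4

8.4


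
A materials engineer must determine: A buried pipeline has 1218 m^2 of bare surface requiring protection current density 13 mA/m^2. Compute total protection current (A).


I = area * current density, then convert mA → A (÷1000)
I = 1218 * 13 / 1000 = 15.83 A

15.83 A


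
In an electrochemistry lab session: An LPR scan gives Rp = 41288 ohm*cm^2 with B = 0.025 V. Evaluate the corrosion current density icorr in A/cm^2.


Apply the Stern-Geary relation: icorr = B / Rp
icorr = 0.025 / 41288 = 6.055×10^-7 A/cm^2

6.055×10^-7 A/cm^2


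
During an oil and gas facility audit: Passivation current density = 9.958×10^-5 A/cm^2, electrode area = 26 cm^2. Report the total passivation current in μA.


I = i_pass * A, then convert A → μA (×10^6)
I = 9.958×10^-5 * 26 * 10^6 = 2589.08 μA

2589.08 μA


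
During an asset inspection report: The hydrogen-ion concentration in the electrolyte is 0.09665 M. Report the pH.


pH = −log10[H+]
pH = −log10(0.09665) = 1.01

1.01


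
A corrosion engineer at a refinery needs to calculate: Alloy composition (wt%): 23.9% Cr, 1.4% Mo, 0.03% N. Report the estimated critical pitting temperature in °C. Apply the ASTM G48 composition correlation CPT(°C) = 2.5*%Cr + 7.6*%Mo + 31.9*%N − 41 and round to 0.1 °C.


Apply the ASTM G48 empirical CPT estimate: CPT(°C) = 2.5*%Cr + 7.6*%Mo + 31.9*%N − 41
2.5*23.9 = 59.75; 7.6*1.4 = 10.64; 31.9*0.03 = 0.957
CPT = 59.75 + 10.64 + 0.957 − 41 = 30.347 °C
Rounded to 0.1 °C: CPT ≈ 30.3 °C

30.3 °C


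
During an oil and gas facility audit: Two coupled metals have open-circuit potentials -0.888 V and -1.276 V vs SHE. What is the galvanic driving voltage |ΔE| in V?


Driving voltage is the absolute potential difference.
|ΔE| = |-0.888 − (-1.276)| = 0.388 V

0.388 V


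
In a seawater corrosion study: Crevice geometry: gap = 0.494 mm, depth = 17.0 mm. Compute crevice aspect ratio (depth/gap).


Aspect ratio = depth / gap
Ratio = 17.0 / 0.494 = 34.4

34.4


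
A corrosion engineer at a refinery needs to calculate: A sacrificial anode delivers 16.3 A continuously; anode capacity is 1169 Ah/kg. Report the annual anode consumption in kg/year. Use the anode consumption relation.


Annual consumption = current * hours per year / capacity
Rate = 16.3 * 8760 / 1169 = 122.1 kg/year

122.1 kg/year


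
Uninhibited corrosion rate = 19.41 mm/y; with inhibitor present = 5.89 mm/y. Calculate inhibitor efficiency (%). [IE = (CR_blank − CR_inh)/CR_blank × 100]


Apply the inhibitor-efficiency definition: IE = (CR_blank − CR_inh)/CR_blank × 100
IE = (19.41 − 5.89) / 19.41 × 100
IE = 13.52 / 19.41 × 100 = 69.7 %

69.7 %
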